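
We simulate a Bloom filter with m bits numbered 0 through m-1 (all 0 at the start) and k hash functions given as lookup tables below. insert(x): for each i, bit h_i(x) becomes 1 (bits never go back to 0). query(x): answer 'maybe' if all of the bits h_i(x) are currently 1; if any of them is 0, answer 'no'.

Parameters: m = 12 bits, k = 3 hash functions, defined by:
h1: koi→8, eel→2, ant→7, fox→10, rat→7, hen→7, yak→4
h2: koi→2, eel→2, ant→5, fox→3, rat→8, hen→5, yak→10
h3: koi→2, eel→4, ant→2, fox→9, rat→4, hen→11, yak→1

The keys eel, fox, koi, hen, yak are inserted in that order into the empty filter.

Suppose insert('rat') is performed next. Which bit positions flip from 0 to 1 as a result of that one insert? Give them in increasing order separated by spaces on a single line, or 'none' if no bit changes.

Answer: none

Derivation:
Start: bits=000000000000
After insert 'eel': sets bits 2 4 -> bits=001010000000
After insert 'fox': sets bits 3 9 10 -> bits=001110000110
After insert 'koi': sets bits 2 8 -> bits=001110001110
After insert 'hen': sets bits 5 7 11 -> bits=001111011111
After insert 'yak': sets bits 1 4 10 -> bits=011111011111
insert 'rat' would touch bits 4 7 8; currently bit4=1, bit7=1, bit8=1
Bits that are 0 among those (would change 0->1): none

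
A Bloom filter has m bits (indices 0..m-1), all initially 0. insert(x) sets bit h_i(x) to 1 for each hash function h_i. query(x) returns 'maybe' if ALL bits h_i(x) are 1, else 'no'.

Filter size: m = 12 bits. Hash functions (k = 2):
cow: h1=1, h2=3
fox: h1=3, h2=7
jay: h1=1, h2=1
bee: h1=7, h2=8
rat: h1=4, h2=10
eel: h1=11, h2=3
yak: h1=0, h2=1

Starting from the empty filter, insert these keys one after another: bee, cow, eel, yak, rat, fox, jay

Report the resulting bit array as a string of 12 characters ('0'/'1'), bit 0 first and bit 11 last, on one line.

Start: bits=000000000000
After insert 'bee': sets bits 7 8 -> bits=000000011000
After insert 'cow': sets bits 1 3 -> bits=010100011000
After insert 'eel': sets bits 3 11 -> bits=010100011001
After insert 'yak': sets bits 0 1 -> bits=110100011001
After insert 'rat': sets bits 4 10 -> bits=110110011011
After insert 'fox': sets bits 3 7 -> bits=110110011011
After insert 'jay': sets bits 1 -> bits=110110011011

Answer: 110110011011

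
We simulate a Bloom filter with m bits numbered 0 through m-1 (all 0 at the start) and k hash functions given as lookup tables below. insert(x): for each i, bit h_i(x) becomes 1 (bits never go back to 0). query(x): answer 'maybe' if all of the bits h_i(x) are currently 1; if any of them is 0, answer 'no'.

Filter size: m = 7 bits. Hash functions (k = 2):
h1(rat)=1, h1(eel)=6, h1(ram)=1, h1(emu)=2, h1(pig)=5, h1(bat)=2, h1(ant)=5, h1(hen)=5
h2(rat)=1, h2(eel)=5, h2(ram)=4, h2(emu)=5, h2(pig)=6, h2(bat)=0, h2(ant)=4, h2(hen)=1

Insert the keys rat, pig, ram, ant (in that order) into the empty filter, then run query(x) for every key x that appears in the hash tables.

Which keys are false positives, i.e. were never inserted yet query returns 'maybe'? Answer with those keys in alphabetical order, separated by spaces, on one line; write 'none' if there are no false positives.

Answer: eel hen

Derivation:
Start: bits=0000000
After insert 'rat': sets bits 1 -> bits=0100000
After insert 'pig': sets bits 5 6 -> bits=0100011
After insert 'ram': sets bits 1 4 -> bits=0100111
After insert 'ant': sets bits 4 5 -> bits=0100111
Not inserted: bat eel emu hen — query each against bits=0100111:
query bat: checks bit0=0, bit2=0 (has a 0) -> no => not a false positive
query eel: checks bit5=1, bit6=1 (all 1) -> maybe => FALSE POSITIVE
query emu: checks bit2=0, bit5=1 (has a 0) -> no => not a false positive
query hen: checks bit1=1, bit5=1 (all 1) -> maybe => FALSE POSITIVE
False positives (alphabetical): eel hen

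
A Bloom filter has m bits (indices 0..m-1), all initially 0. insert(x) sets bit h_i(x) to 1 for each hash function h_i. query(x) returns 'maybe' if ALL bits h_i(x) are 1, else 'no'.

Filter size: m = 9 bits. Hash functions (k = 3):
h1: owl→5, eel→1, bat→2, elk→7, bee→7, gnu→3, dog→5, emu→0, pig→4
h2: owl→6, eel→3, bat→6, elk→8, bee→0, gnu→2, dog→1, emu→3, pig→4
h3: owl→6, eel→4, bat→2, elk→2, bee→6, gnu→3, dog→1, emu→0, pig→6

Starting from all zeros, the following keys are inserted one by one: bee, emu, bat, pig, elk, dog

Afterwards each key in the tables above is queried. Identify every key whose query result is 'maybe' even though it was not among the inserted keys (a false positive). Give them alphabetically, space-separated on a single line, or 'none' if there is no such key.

Start: bits=000000000
After insert 'bee': sets bits 0 6 7 -> bits=100000110
After insert 'emu': sets bits 0 3 -> bits=100100110
After insert 'bat': sets bits 2 6 -> bits=101100110
After insert 'pig': sets bits 4 6 -> bits=101110110
After insert 'elk': sets bits 2 7 8 -> bits=101110111
After insert 'dog': sets bits 1 5 -> bits=111111111
Not inserted: eel gnu owl — query each against bits=111111111:
query eel: checks bit1=1, bit3=1, bit4=1 (all 1) -> maybe => FALSE POSITIVE
query gnu: checks bit2=1, bit3=1 (all 1) -> maybe => FALSE POSITIVE
query owl: checks bit5=1, bit6=1 (all 1) -> maybe => FALSE POSITIVE
False positives (alphabetical): eel gnu owl

Answer: eel gnu owl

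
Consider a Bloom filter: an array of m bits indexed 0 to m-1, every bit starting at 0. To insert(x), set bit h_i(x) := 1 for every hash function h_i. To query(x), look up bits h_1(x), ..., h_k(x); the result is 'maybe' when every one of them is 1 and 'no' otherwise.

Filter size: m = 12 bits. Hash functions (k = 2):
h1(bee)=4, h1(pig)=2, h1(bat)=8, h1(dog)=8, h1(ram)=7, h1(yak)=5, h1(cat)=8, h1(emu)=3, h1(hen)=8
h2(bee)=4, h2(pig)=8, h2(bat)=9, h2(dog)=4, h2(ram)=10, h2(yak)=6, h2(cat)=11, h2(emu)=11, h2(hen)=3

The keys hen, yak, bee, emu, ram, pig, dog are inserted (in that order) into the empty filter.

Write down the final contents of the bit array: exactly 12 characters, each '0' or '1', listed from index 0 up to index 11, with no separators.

Start: bits=000000000000
After insert 'hen': sets bits 3 8 -> bits=000100001000
After insert 'yak': sets bits 5 6 -> bits=000101101000
After insert 'bee': sets bits 4 -> bits=000111101000
After insert 'emu': sets bits 3 11 -> bits=000111101001
After insert 'ram': sets bits 7 10 -> bits=000111111011
After insert 'pig': sets bits 2 8 -> bits=001111111011
After insert 'dog': sets bits 4 8 -> bits=001111111011

Answer: 001111111011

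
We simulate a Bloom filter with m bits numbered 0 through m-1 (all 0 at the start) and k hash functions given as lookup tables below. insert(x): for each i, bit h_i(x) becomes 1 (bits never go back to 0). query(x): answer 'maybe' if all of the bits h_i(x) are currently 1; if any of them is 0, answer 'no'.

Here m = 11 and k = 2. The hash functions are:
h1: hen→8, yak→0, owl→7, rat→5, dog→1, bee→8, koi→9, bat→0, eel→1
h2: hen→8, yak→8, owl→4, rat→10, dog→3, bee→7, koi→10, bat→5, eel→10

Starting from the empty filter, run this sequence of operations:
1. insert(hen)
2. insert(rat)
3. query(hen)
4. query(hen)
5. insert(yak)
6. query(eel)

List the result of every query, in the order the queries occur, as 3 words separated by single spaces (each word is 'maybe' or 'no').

Answer: maybe maybe no

Derivation:
Start: bits=00000000000
Op 1: insert hen -> sets bits 8 -> bits=00000000100
Op 2: insert rat -> sets bits 5 10 -> bits=00000100101
Op 3: query hen -> checks bit8=1 (all 1) -> maybe
Op 4: query hen -> checks bit8=1 (all 1) -> maybe
Op 5: insert yak -> sets bits 0 8 -> bits=10000100101
Op 6: query eel -> checks bit1=0, bit10=1 (has a 0) -> no
Query results in order: maybe maybe no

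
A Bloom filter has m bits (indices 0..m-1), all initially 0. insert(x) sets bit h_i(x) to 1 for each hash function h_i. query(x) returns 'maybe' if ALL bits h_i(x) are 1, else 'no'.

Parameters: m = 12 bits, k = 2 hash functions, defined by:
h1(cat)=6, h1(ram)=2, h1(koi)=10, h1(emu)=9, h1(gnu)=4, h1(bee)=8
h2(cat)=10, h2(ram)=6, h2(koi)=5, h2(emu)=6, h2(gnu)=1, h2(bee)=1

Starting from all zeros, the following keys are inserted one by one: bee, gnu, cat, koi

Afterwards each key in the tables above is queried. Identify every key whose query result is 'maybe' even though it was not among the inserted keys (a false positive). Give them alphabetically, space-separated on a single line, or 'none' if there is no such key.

Start: bits=000000000000
After insert 'bee': sets bits 1 8 -> bits=010000001000
After insert 'gnu': sets bits 1 4 -> bits=010010001000
After insert 'cat': sets bits 6 10 -> bits=010010101010
After insert 'koi': sets bits 5 10 -> bits=010011101010
Not inserted: emu ram — query each against bits=010011101010:
query emu: checks bit6=1, bit9=0 (has a 0) -> no => not a false positive
query ram: checks bit2=0, bit6=1 (has a 0) -> no => not a false positive
False positives (alphabetical): none

Answer: none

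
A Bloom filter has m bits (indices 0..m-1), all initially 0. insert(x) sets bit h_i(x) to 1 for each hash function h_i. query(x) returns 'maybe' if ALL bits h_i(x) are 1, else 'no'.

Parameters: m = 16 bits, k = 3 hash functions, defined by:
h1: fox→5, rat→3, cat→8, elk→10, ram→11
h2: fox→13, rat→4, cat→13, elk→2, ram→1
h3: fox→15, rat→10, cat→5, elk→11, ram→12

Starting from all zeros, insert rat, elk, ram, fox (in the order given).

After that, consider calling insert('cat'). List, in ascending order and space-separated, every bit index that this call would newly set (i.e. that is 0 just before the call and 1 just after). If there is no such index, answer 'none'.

Start: bits=0000000000000000
After insert 'rat': sets bits 3 4 10 -> bits=0001100000100000
After insert 'elk': sets bits 2 10 11 -> bits=0011100000110000
After insert 'ram': sets bits 1 11 12 -> bits=0111100000111000
After insert 'fox': sets bits 5 13 15 -> bits=0111110000111101
insert 'cat' would touch bits 5 8 13; currently bit5=1, bit8=0, bit13=1
Bits that are 0 among those (would change 0->1): 8

Answer: 8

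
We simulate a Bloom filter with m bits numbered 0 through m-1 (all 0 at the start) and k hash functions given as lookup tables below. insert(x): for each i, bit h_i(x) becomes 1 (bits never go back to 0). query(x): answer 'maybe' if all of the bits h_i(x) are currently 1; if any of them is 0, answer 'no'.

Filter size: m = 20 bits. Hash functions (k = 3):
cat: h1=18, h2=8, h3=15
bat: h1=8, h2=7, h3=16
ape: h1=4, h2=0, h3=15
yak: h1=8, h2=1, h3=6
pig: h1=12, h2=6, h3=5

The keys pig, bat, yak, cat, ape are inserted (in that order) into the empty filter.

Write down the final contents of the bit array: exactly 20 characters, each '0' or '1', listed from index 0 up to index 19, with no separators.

Start: bits=00000000000000000000
After insert 'pig': sets bits 5 6 12 -> bits=00000110000010000000
After insert 'bat': sets bits 7 8 16 -> bits=00000111100010001000
After insert 'yak': sets bits 1 6 8 -> bits=01000111100010001000
After insert 'cat': sets bits 8 15 18 -> bits=01000111100010011010
After insert 'ape': sets bits 0 4 15 -> bits=11001111100010011010

Answer: 11001111100010011010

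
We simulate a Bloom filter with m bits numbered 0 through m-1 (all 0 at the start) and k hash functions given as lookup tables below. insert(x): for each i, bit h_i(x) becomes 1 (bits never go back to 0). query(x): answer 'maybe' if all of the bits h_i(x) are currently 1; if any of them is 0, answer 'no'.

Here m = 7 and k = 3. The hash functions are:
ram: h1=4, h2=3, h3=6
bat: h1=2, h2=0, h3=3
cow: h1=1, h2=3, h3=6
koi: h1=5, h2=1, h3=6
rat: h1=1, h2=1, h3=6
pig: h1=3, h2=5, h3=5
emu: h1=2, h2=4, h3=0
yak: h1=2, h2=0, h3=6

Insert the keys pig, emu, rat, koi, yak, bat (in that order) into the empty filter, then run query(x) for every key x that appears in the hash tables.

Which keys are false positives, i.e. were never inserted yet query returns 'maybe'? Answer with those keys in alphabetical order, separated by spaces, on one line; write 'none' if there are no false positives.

Start: bits=0000000
After insert 'pig': sets bits 3 5 -> bits=0001010
After insert 'emu': sets bits 0 2 4 -> bits=1011110
After insert 'rat': sets bits 1 6 -> bits=1111111
After insert 'koi': sets bits 1 5 6 -> bits=1111111
After insert 'yak': sets bits 0 2 6 -> bits=1111111
After insert 'bat': sets bits 0 2 3 -> bits=1111111
Not inserted: cow ram — query each against bits=1111111:
query cow: checks bit1=1, bit3=1, bit6=1 (all 1) -> maybe => FALSE POSITIVE
query ram: checks bit3=1, bit4=1, bit6=1 (all 1) -> maybe => FALSE POSITIVE
False positives (alphabetical): cow ram

Answer: cow ram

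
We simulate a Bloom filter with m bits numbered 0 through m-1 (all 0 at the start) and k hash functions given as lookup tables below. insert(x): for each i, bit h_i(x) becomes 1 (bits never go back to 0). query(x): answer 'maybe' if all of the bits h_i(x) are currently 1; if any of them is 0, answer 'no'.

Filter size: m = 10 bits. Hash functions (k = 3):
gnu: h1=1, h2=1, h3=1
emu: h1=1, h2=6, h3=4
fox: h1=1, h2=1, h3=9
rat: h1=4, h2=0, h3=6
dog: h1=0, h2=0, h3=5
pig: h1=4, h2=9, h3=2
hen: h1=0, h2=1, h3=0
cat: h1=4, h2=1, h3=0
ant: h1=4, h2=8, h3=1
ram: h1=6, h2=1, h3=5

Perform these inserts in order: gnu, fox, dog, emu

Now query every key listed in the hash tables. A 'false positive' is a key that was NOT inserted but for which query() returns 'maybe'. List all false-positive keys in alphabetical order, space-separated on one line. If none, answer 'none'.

Answer: cat hen ram rat

Derivation:
Start: bits=0000000000
After insert 'gnu': sets bits 1 -> bits=0100000000
After insert 'fox': sets bits 1 9 -> bits=0100000001
After insert 'dog': sets bits 0 5 -> bits=1100010001
After insert 'emu': sets bits 1 4 6 -> bits=1100111001
Not inserted: ant cat hen pig ram rat — query each against bits=1100111001:
query ant: checks bit1=1, bit4=1, bit8=0 (has a 0) -> no => not a false positive
query cat: checks bit0=1, bit1=1, bit4=1 (all 1) -> maybe => FALSE POSITIVE
query hen: checks bit0=1, bit1=1 (all 1) -> maybe => FALSE POSITIVE
query pig: checks bit2=0, bit4=1, bit9=1 (has a 0) -> no => not a false positive
query ram: checks bit1=1, bit5=1, bit6=1 (all 1) -> maybe => FALSE POSITIVE
query rat: checks bit0=1, bit4=1, bit6=1 (all 1) -> maybe => FALSE POSITIVE
False positives (alphabetical): cat hen ram rat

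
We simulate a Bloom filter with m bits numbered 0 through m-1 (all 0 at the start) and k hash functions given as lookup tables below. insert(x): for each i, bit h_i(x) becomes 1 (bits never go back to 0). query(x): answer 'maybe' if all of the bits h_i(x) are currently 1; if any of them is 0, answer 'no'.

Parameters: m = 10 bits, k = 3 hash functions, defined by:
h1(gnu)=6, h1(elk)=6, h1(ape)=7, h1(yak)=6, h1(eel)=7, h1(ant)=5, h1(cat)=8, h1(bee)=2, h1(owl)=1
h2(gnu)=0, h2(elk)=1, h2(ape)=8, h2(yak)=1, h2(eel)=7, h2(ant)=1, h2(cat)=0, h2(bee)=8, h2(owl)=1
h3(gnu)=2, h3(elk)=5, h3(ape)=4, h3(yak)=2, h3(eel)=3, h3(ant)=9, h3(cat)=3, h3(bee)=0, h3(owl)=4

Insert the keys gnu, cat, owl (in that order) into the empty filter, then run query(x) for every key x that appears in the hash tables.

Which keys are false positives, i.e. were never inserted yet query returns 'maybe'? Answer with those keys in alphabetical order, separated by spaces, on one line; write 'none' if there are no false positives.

Start: bits=0000000000
After insert 'gnu': sets bits 0 2 6 -> bits=1010001000
After insert 'cat': sets bits 0 3 8 -> bits=1011001010
After insert 'owl': sets bits 1 4 -> bits=1111101010
Not inserted: ant ape bee eel elk yak — query each against bits=1111101010:
query ant: checks bit1=1, bit5=0, bit9=0 (has a 0) -> no => not a false positive
query ape: checks bit4=1, bit7=0, bit8=1 (has a 0) -> no => not a false positive
query bee: checks bit0=1, bit2=1, bit8=1 (all 1) -> maybe => FALSE POSITIVE
query eel: checks bit3=1, bit7=0 (has a 0) -> no => not a false positive
query elk: checks bit1=1, bit5=0, bit6=1 (has a 0) -> no => not a false positive
query yak: checks bit1=1, bit2=1, bit6=1 (all 1) -> maybe => FALSE POSITIVE
False positives (alphabetical): bee yak

Answer: bee yak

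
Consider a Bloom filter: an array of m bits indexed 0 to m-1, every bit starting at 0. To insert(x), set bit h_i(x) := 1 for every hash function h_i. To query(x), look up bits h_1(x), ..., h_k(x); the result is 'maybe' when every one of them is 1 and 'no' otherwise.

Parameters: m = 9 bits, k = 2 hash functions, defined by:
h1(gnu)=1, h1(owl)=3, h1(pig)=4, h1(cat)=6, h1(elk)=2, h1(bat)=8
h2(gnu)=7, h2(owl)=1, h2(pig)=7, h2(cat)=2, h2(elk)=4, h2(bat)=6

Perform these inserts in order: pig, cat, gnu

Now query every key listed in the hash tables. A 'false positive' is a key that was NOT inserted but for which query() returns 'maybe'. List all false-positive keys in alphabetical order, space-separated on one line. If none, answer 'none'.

Start: bits=000000000
After insert 'pig': sets bits 4 7 -> bits=000010010
After insert 'cat': sets bits 2 6 -> bits=001010110
After insert 'gnu': sets bits 1 7 -> bits=011010110
Not inserted: bat elk owl — query each against bits=011010110:
query bat: checks bit6=1, bit8=0 (has a 0) -> no => not a false positive
query elk: checks bit2=1, bit4=1 (all 1) -> maybe => FALSE POSITIVE
query owl: checks bit1=1, bit3=0 (has a 0) -> no => not a false positive
False positives (alphabetical): elk

Answer: elk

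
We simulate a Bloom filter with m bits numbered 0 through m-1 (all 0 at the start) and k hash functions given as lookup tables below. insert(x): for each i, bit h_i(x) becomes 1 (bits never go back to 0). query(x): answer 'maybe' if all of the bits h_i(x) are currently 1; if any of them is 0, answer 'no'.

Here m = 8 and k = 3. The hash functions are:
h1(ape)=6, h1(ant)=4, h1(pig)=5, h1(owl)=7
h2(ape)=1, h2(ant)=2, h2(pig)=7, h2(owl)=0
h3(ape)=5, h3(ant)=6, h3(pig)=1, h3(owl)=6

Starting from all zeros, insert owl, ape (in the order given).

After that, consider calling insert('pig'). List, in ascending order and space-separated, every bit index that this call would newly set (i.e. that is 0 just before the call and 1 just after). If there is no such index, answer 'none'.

Start: bits=00000000
After insert 'owl': sets bits 0 6 7 -> bits=10000011
After insert 'ape': sets bits 1 5 6 -> bits=11000111
insert 'pig' would touch bits 1 5 7; currently bit1=1, bit5=1, bit7=1
Bits that are 0 among those (would change 0->1): none

Answer: none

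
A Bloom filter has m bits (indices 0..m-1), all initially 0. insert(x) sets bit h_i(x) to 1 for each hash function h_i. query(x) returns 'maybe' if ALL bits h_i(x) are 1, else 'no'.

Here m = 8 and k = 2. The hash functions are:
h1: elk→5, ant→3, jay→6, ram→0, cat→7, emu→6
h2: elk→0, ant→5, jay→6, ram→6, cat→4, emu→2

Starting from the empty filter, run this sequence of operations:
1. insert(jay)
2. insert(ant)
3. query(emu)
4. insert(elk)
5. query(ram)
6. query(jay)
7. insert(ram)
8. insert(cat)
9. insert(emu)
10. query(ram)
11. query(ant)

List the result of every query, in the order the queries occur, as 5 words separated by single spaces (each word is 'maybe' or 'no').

Answer: no maybe maybe maybe maybe

Derivation:
Start: bits=00000000
Op 1: insert jay -> sets bits 6 -> bits=00000010
Op 2: insert ant -> sets bits 3 5 -> bits=00010110
Op 3: query emu -> checks bit2=0, bit6=1 (has a 0) -> no
Op 4: insert elk -> sets bits 0 5 -> bits=10010110
Op 5: query ram -> checks bit0=1, bit6=1 (all 1) -> maybe
Op 6: query jay -> checks bit6=1 (all 1) -> maybe
Op 7: insert ram -> sets bits 0 6 -> bits=10010110
Op 8: insert cat -> sets bits 4 7 -> bits=10011111
Op 9: insert emu -> sets bits 2 6 -> bits=10111111
Op 10: query ram -> checks bit0=1, bit6=1 (all 1) -> maybe
Op 11: query ant -> checks bit3=1, bit5=1 (all 1) -> maybe
Query results in order: no maybe maybe maybe maybe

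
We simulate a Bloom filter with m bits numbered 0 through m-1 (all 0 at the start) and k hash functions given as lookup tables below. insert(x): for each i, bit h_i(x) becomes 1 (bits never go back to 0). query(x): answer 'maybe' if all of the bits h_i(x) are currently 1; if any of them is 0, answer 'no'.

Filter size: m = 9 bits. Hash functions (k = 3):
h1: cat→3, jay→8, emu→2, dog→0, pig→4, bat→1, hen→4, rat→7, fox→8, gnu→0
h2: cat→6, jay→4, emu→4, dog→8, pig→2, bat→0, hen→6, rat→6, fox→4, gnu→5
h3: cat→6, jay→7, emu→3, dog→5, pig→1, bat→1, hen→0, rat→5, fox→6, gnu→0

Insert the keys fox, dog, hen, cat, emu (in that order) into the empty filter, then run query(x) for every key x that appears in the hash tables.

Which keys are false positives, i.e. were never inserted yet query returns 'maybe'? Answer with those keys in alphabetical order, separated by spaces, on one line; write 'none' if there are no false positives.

Answer: gnu

Derivation:
Start: bits=000000000
After insert 'fox': sets bits 4 6 8 -> bits=000010101
After insert 'dog': sets bits 0 5 8 -> bits=100011101
After insert 'hen': sets bits 0 4 6 -> bits=100011101
After insert 'cat': sets bits 3 6 -> bits=100111101
After insert 'emu': sets bits 2 3 4 -> bits=101111101
Not inserted: bat gnu jay pig rat — query each against bits=101111101:
query bat: checks bit0=1, bit1=0 (has a 0) -> no => not a false positive
query gnu: checks bit0=1, bit5=1 (all 1) -> maybe => FALSE POSITIVE
query jay: checks bit4=1, bit7=0, bit8=1 (has a 0) -> no => not a false positive
query pig: checks bit1=0, bit2=1, bit4=1 (has a 0) -> no => not a false positive
query rat: checks bit5=1, bit6=1, bit7=0 (has a 0) -> no => not a false positive
False positives (alphabetical): gnu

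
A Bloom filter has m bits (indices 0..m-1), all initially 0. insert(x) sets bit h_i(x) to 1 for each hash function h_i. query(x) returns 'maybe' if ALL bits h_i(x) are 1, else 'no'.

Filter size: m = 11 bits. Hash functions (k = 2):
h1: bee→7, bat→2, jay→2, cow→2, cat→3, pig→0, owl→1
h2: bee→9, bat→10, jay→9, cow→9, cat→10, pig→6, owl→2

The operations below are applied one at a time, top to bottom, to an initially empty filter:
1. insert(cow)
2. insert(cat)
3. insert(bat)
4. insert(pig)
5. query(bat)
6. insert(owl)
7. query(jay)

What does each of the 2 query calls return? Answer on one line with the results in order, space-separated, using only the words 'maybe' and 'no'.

Answer: maybe maybe

Derivation:
Start: bits=00000000000
Op 1: insert cow -> sets bits 2 9 -> bits=00100000010
Op 2: insert cat -> sets bits 3 10 -> bits=00110000011
Op 3: insert bat -> sets bits 2 10 -> bits=00110000011
Op 4: insert pig -> sets bits 0 6 -> bits=10110010011
Op 5: query bat -> checks bit2=1, bit10=1 (all 1) -> maybe
Op 6: insert owl -> sets bits 1 2 -> bits=11110010011
Op 7: query jay -> checks bit2=1, bit9=1 (all 1) -> maybe
Query results in order: maybe maybe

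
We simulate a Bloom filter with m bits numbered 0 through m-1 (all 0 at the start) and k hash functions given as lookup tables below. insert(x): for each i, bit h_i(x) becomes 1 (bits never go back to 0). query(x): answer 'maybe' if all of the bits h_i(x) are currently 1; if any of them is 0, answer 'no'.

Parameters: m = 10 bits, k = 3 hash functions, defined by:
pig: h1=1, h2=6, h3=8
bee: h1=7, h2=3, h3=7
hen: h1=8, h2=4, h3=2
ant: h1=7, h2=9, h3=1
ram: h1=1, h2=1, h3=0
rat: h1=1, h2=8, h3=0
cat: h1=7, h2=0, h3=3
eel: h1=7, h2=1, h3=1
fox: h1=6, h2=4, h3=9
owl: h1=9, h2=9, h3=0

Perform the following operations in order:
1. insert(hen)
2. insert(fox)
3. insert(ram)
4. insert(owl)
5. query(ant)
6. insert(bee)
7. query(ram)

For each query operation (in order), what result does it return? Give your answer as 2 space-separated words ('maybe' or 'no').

Answer: no maybe

Derivation:
Start: bits=0000000000
Op 1: insert hen -> sets bits 2 4 8 -> bits=0010100010
Op 2: insert fox -> sets bits 4 6 9 -> bits=0010101011
Op 3: insert ram -> sets bits 0 1 -> bits=1110101011
Op 4: insert owl -> sets bits 0 9 -> bits=1110101011
Op 5: query ant -> checks bit1=1, bit7=0, bit9=1 (has a 0) -> no
Op 6: insert bee -> sets bits 3 7 -> bits=1111101111
Op 7: query ram -> checks bit0=1, bit1=1 (all 1) -> maybe
Query results in order: no maybe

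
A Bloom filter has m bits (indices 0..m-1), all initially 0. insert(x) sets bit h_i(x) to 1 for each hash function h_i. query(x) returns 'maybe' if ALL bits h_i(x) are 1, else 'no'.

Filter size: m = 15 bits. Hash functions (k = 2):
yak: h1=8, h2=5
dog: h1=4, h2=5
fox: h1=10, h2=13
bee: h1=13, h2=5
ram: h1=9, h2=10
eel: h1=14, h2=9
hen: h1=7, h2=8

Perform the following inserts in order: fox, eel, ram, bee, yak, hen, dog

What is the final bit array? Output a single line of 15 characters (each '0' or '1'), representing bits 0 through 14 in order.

Start: bits=000000000000000
After insert 'fox': sets bits 10 13 -> bits=000000000010010
After insert 'eel': sets bits 9 14 -> bits=000000000110011
After insert 'ram': sets bits 9 10 -> bits=000000000110011
After insert 'bee': sets bits 5 13 -> bits=000001000110011
After insert 'yak': sets bits 5 8 -> bits=000001001110011
After insert 'hen': sets bits 7 8 -> bits=000001011110011
After insert 'dog': sets bits 4 5 -> bits=000011011110011

Answer: 000011011110011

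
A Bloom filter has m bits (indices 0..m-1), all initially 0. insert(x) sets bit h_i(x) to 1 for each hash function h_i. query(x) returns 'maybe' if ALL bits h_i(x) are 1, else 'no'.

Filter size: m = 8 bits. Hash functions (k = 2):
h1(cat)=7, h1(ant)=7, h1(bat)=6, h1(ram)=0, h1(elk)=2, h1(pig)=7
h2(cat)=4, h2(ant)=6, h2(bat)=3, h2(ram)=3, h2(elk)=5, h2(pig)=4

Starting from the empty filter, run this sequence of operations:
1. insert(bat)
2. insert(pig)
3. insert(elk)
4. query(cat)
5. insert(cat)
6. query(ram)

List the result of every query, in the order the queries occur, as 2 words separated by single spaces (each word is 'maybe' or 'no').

Start: bits=00000000
Op 1: insert bat -> sets bits 3 6 -> bits=00010010
Op 2: insert pig -> sets bits 4 7 -> bits=00011011
Op 3: insert elk -> sets bits 2 5 -> bits=00111111
Op 4: query cat -> checks bit4=1, bit7=1 (all 1) -> maybe
Op 5: insert cat -> sets bits 4 7 -> bits=00111111
Op 6: query ram -> checks bit0=0, bit3=1 (has a 0) -> no
Query results in order: maybe no

Answer: maybe no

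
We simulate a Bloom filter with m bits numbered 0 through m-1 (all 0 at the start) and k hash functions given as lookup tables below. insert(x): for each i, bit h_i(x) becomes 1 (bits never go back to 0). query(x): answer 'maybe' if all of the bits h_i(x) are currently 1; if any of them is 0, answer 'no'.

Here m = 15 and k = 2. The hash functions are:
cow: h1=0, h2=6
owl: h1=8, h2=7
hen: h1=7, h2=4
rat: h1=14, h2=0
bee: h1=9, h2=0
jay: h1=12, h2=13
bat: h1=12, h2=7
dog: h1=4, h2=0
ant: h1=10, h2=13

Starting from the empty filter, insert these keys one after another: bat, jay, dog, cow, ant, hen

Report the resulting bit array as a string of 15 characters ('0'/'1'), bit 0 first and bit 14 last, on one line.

Start: bits=000000000000000
After insert 'bat': sets bits 7 12 -> bits=000000010000100
After insert 'jay': sets bits 12 13 -> bits=000000010000110
After insert 'dog': sets bits 0 4 -> bits=100010010000110
After insert 'cow': sets bits 0 6 -> bits=100010110000110
After insert 'ant': sets bits 10 13 -> bits=100010110010110
After insert 'hen': sets bits 4 7 -> bits=100010110010110

Answer: 100010110010110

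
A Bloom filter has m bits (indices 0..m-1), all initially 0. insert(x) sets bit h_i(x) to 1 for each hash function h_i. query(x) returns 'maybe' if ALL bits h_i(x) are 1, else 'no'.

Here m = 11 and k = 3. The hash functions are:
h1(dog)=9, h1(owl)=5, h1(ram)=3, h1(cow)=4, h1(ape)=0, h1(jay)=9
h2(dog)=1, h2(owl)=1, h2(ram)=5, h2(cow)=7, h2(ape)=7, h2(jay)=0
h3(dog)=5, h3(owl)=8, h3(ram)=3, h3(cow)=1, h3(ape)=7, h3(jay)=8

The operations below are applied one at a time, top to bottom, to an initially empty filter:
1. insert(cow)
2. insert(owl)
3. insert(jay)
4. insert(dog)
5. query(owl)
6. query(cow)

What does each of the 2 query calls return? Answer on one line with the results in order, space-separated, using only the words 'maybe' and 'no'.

Answer: maybe maybe

Derivation:
Start: bits=00000000000
Op 1: insert cow -> sets bits 1 4 7 -> bits=01001001000
Op 2: insert owl -> sets bits 1 5 8 -> bits=01001101100
Op 3: insert jay -> sets bits 0 8 9 -> bits=11001101110
Op 4: insert dog -> sets bits 1 5 9 -> bits=11001101110
Op 5: query owl -> checks bit1=1, bit5=1, bit8=1 (all 1) -> maybe
Op 6: query cow -> checks bit1=1, bit4=1, bit7=1 (all 1) -> maybe
Query results in order: maybe maybe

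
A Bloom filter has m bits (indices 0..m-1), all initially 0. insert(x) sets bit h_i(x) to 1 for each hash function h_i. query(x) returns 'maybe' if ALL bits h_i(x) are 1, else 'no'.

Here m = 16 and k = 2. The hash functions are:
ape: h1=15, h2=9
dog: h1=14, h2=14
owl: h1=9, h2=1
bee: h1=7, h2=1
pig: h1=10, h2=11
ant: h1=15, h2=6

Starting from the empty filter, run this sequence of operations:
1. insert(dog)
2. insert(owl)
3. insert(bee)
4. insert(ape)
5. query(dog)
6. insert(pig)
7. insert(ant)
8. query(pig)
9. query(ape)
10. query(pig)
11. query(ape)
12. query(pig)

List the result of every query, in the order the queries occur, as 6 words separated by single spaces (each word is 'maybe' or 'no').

Start: bits=0000000000000000
Op 1: insert dog -> sets bits 14 -> bits=0000000000000010
Op 2: insert owl -> sets bits 1 9 -> bits=0100000001000010
Op 3: insert bee -> sets bits 1 7 -> bits=0100000101000010
Op 4: insert ape -> sets bits 9 15 -> bits=0100000101000011
Op 5: query dog -> checks bit14=1 (all 1) -> maybe
Op 6: insert pig -> sets bits 10 11 -> bits=0100000101110011
Op 7: insert ant -> sets bits 6 15 -> bits=0100001101110011
Op 8: query pig -> checks bit10=1, bit11=1 (all 1) -> maybe
Op 9: query ape -> checks bit9=1, bit15=1 (all 1) -> maybe
Op 10: query pig -> checks bit10=1, bit11=1 (all 1) -> maybe
Op 11: query ape -> checks bit9=1, bit15=1 (all 1) -> maybe
Op 12: query pig -> checks bit10=1, bit11=1 (all 1) -> maybe
Query results in order: maybe maybe maybe maybe maybe maybe

Answer: maybe maybe maybe maybe maybe maybe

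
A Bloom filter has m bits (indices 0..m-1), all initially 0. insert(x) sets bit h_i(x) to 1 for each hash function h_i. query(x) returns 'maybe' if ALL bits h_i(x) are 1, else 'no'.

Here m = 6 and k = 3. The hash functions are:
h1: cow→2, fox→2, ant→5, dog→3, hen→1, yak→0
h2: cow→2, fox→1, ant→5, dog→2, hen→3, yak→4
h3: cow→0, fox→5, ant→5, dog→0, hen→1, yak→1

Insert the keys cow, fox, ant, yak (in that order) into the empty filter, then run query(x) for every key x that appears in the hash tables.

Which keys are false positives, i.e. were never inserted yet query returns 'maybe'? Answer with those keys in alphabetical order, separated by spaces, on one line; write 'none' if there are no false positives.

Answer: none

Derivation:
Start: bits=000000
After insert 'cow': sets bits 0 2 -> bits=101000
After insert 'fox': sets bits 1 2 5 -> bits=111001
After insert 'ant': sets bits 5 -> bits=111001
After insert 'yak': sets bits 0 1 4 -> bits=111011
Not inserted: dog hen — query each against bits=111011:
query dog: checks bit0=1, bit2=1, bit3=0 (has a 0) -> no => not a false positive
query hen: checks bit1=1, bit3=0 (has a 0) -> no => not a false positive
False positives (alphabetical): none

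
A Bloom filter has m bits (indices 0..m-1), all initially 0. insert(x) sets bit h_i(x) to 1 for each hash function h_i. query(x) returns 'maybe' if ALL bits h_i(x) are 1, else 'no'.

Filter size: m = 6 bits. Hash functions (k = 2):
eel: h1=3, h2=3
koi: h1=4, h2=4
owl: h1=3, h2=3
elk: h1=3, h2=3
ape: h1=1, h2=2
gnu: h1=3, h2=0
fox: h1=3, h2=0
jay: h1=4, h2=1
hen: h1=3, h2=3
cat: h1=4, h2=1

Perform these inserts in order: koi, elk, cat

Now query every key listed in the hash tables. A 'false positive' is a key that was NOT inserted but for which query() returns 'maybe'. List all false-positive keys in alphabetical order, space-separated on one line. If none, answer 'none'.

Start: bits=000000
After insert 'koi': sets bits 4 -> bits=000010
After insert 'elk': sets bits 3 -> bits=000110
After insert 'cat': sets bits 1 4 -> bits=010110
Not inserted: ape eel fox gnu hen jay owl — query each against bits=010110:
query ape: checks bit1=1, bit2=0 (has a 0) -> no => not a false positive
query eel: checks bit3=1 (all 1) -> maybe => FALSE POSITIVE
query fox: checks bit0=0, bit3=1 (has a 0) -> no => not a false positive
query gnu: checks bit0=0, bit3=1 (has a 0) -> no => not a false positive
query hen: checks bit3=1 (all 1) -> maybe => FALSE POSITIVE
query jay: checks bit1=1, bit4=1 (all 1) -> maybe => FALSE POSITIVE
query owl: checks bit3=1 (all 1) -> maybe => FALSE POSITIVE
False positives (alphabetical): eel hen jay owl

Answer: eel hen jay owl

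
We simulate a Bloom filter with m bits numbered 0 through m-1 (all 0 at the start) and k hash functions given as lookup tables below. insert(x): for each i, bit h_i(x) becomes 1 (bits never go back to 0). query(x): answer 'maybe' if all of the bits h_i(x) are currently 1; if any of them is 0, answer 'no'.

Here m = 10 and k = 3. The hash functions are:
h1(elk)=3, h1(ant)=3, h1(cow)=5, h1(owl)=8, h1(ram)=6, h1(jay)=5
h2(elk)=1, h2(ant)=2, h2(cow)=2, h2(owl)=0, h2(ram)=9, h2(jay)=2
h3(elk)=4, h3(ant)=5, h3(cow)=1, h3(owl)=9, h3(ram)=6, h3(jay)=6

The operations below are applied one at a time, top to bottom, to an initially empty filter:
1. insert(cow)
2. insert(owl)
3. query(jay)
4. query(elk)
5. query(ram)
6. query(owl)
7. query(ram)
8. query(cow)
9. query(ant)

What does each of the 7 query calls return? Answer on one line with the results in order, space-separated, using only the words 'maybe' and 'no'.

Answer: no no no maybe no maybe no

Derivation:
Start: bits=0000000000
Op 1: insert cow -> sets bits 1 2 5 -> bits=0110010000
Op 2: insert owl -> sets bits 0 8 9 -> bits=1110010011
Op 3: query jay -> checks bit2=1, bit5=1, bit6=0 (has a 0) -> no
Op 4: query elk -> checks bit1=1, bit3=0, bit4=0 (has a 0) -> no
Op 5: query ram -> checks bit6=0, bit9=1 (has a 0) -> no
Op 6: query owl -> checks bit0=1, bit8=1, bit9=1 (all 1) -> maybe
Op 7: query ram -> checks bit6=0, bit9=1 (has a 0) -> no
Op 8: query cow -> checks bit1=1, bit2=1, bit5=1 (all 1) -> maybe
Op 9: query ant -> checks bit2=1, bit3=0, bit5=1 (has a 0) -> no
Query results in order: no no no maybe no maybe no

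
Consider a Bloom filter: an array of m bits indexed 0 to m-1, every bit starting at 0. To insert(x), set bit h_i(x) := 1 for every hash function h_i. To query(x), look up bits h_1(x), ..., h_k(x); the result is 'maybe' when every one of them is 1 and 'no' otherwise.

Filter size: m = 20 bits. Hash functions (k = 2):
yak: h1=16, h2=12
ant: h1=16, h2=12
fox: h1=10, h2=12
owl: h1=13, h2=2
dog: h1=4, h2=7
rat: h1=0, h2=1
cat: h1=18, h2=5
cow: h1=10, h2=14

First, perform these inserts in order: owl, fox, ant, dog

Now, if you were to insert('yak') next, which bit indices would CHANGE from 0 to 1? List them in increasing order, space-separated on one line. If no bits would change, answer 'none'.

Answer: none

Derivation:
Start: bits=00000000000000000000
After insert 'owl': sets bits 2 13 -> bits=00100000000001000000
After insert 'fox': sets bits 10 12 -> bits=00100000001011000000
After insert 'ant': sets bits 12 16 -> bits=00100000001011001000
After insert 'dog': sets bits 4 7 -> bits=00101001001011001000
insert 'yak' would touch bits 12 16; currently bit12=1, bit16=1
Bits that are 0 among those (would change 0->1): none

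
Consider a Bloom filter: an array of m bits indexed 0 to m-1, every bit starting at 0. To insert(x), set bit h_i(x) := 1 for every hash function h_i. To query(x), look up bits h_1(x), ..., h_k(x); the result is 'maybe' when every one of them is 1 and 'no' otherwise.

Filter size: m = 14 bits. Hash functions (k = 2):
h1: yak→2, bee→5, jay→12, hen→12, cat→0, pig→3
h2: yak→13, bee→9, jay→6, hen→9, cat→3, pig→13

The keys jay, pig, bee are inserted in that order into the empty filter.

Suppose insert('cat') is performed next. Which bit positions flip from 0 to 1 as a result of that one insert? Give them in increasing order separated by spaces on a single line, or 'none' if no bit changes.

Start: bits=00000000000000
After insert 'jay': sets bits 6 12 -> bits=00000010000010
After insert 'pig': sets bits 3 13 -> bits=00010010000011
After insert 'bee': sets bits 5 9 -> bits=00010110010011
insert 'cat' would touch bits 0 3; currently bit0=0, bit3=1
Bits that are 0 among those (would change 0->1): 0

Answer: 0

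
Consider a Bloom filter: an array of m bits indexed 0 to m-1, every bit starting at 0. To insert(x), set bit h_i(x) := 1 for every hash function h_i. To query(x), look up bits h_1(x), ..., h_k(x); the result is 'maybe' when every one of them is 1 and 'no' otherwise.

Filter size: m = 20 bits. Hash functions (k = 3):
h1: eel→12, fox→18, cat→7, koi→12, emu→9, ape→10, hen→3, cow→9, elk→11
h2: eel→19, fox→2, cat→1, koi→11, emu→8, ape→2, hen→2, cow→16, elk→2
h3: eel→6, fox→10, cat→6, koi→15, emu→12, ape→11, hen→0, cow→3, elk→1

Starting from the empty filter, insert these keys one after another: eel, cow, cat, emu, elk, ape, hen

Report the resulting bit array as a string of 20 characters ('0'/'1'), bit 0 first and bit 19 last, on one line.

Answer: 11110011111110001001

Derivation:
Start: bits=00000000000000000000
After insert 'eel': sets bits 6 12 19 -> bits=00000010000010000001
After insert 'cow': sets bits 3 9 16 -> bits=00010010010010001001
After insert 'cat': sets bits 1 6 7 -> bits=01010011010010001001
After insert 'emu': sets bits 8 9 12 -> bits=01010011110010001001
After insert 'elk': sets bits 1 2 11 -> bits=01110011110110001001
After insert 'ape': sets bits 2 10 11 -> bits=01110011111110001001
After insert 'hen': sets bits 0 2 3 -> bits=11110011111110001001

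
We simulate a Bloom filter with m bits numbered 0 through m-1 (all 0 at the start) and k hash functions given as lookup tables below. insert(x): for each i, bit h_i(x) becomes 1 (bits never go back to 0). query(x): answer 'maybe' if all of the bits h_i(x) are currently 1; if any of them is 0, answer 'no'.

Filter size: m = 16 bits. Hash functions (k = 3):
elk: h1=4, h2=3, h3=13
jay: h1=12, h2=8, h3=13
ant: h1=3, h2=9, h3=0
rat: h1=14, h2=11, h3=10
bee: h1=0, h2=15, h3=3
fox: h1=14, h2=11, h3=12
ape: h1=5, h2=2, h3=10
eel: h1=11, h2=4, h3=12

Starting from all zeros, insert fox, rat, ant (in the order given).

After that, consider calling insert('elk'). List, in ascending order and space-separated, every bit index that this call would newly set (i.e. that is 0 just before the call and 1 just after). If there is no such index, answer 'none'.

Answer: 4 13

Derivation:
Start: bits=0000000000000000
After insert 'fox': sets bits 11 12 14 -> bits=0000000000011010
After insert 'rat': sets bits 10 11 14 -> bits=0000000000111010
After insert 'ant': sets bits 0 3 9 -> bits=1001000001111010
insert 'elk' would touch bits 3 4 13; currently bit3=1, bit4=0, bit13=0
Bits that are 0 among those (would change 0->1): 4 13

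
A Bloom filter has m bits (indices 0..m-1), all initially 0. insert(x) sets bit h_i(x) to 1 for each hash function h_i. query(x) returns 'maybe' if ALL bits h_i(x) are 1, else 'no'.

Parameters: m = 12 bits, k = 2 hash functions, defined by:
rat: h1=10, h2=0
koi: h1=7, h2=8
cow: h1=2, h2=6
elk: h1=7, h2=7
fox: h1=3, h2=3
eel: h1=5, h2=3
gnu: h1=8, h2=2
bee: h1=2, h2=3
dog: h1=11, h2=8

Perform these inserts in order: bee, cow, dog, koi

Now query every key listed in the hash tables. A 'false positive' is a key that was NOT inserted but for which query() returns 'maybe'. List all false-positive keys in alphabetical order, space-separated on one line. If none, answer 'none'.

Start: bits=000000000000
After insert 'bee': sets bits 2 3 -> bits=001100000000
After insert 'cow': sets bits 2 6 -> bits=001100100000
After insert 'dog': sets bits 8 11 -> bits=001100101001
After insert 'koi': sets bits 7 8 -> bits=001100111001
Not inserted: eel elk fox gnu rat — query each against bits=001100111001:
query eel: checks bit3=1, bit5=0 (has a 0) -> no => not a false positive
query elk: checks bit7=1 (all 1) -> maybe => FALSE POSITIVE
query fox: checks bit3=1 (all 1) -> maybe => FALSE POSITIVE
query gnu: checks bit2=1, bit8=1 (all 1) -> maybe => FALSE POSITIVE
query rat: checks bit0=0, bit10=0 (has a 0) -> no => not a false positive
False positives (alphabetical): elk fox gnu

Answer: elk fox gnu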